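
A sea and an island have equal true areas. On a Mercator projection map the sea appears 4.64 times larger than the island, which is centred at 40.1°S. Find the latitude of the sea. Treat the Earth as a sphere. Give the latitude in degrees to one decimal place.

Mercator areal scale is sec²φ, so apparent-area ratio = sec²φ₁ / sec²φ₂ = cos²φ₂ / cos²φ₁.
cos²φ₂ / cos²φ₁ = 4.64  ⇒  cos φ₁ = cos 40.1° / √4.64 = 0.7649/2.154 = 0.3551.
φ₁ = arccos(0.3551) ≈ 69.2°.

69.2°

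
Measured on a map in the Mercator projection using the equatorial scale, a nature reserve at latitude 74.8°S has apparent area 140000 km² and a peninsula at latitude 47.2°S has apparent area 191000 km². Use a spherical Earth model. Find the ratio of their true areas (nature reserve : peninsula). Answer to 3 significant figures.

Mercator's areal exaggeration is sec²φ; hence true area = (apparent area) · cos²φ.
True area of nature reserve: 140000 × cos²(74.8°) = 140000 × 0.06874 = 9624 km².
True area of peninsula: 191000 × cos²(47.2°) = 191000 × 0.4616 = 88170 km².
Ratio = 9624 / 88170 ≈ 0.109.

0.109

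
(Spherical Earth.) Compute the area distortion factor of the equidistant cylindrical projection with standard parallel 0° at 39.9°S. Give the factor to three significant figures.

Plate carrée maps x = Rλ, y = Rφ. The meridian scale is h = 1 and the parallel scale is k = 1/cos φ = sec φ.
Areal scale = h·k = 1 × sec φ; at 39.9°, h = 1.000, k = 1.304, so h·k = 1.304.

1.30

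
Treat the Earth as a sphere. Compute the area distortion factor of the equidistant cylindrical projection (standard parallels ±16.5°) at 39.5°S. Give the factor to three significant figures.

1.24

With standard parallel φ₀ = 16.5°, the equirectangular projection gives x = Rλ cos φ₀, y = Rφ, so h = 1 and k = cos 16.5° / cos φ.
Areal scale = h·k = 1 × cos φ₀ / cos φ; at 39.5°, h = 1.000, k = 1.243, so h·k = 1.243.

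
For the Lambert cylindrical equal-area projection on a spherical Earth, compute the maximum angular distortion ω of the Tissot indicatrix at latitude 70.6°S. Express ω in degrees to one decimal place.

The Lambert cylindrical equal-area projection is the cylindrical equal-area projection with its standard parallel at the equator (φ₀ = 0). For cylindrical equal-area with standard parallel φ₀, h = cos φ / cos φ₀ and k = cos φ₀ / cos φ, so h·k = 1.
At 70.6°: h = 0.3322, k = 3.011; principal scales a = 3.011, b = 0.3322.
sin(ω/2) = (a − b)/(a + b) = 2.678/3.343 = 0.8013, so ω = 2 arcsin(0.8013) ≈ 106.5°.

106.5°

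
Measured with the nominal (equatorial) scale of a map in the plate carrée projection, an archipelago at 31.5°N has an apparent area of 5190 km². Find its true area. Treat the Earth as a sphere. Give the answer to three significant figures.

4430 km²

Plate carrée maps x = Rλ, y = Rφ. The meridian scale is h = 1 and the parallel scale is k = 1/cos φ = sec φ.
Areal scale = h·k = 1 × sec φ; at 31.5°, h = 1.000, k = 1.173, so h·k = 1.173.
True area = apparent / (areal scale) = 5190 / 1.173 ≈ 4430 km².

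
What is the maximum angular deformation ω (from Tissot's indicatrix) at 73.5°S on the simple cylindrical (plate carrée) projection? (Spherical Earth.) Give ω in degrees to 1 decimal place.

For the equirectangular projection with φ₀ = 0 (plate carrée), h = 1 along meridians and k = sec φ along parallels.
At 73.5°: h = 1.000, k = 3.521; principal scales a = 3.521, b = 1.000.
sin(ω/2) = (a − b)/(a + b) = 2.521/4.521 = 0.5576, so ω = 2 arcsin(0.5576) ≈ 67.8°.

67.8°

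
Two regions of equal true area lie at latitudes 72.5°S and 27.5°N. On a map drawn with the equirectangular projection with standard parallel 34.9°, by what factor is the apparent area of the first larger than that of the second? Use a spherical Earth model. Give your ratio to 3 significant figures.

2.95

With standard parallel φ₀ = 34.9°, the equirectangular projection gives x = Rλ cos φ₀, y = Rφ, so h = 1 and k = cos 34.9° / cos φ.
Areal scale at 72.5°: h·k = 1.000 × 2.727 = 2.727.
Areal scale at 27.5°: h·k = 1.000 × 0.9246 = 0.9246.
Ratio = 2.727/0.9246 ≈ 2.95.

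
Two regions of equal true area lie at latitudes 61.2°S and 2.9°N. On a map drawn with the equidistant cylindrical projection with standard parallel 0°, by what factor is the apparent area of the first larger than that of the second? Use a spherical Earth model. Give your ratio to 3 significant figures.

Plate carrée maps x = Rλ, y = Rφ. The meridian scale is h = 1 and the parallel scale is k = 1/cos φ = sec φ.
Areal scale at 61.2°: h·k = 1.000 × 2.076 = 2.076.
Areal scale at 2.9°: h·k = 1.000 × 1.001 = 1.001.
Ratio = 2.076/1.001 ≈ 2.07.

2.07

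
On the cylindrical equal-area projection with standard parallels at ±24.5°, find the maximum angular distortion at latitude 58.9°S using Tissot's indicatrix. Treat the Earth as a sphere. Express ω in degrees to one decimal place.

A cylindrical equal-area projection with standard parallel φ₀ has meridian scale h = cos φ / cos φ₀ and parallel scale k = cos φ₀ / cos φ (so areas are preserved, h·k = 1).
At 58.9°: h = 0.5676, k = 1.762; principal scales a = 1.762, b = 0.5676.
sin(ω/2) = (a − b)/(a + b) = 1.194/2.329 = 0.5126, so ω = 2 arcsin(0.5126) ≈ 61.7°.

61.7°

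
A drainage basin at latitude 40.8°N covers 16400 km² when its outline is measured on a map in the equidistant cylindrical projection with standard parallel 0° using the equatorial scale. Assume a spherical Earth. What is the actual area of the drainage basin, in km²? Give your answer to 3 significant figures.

In the plate carrée (x = Rλ, y = Rφ), meridians are true-scale (h = 1) and parallels are stretched by k = sec φ.
Areal scale = h·k = 1 × sec φ; at 40.8°, h = 1.000, k = 1.321, so h·k = 1.321.
True area = apparent / (areal scale) = 16400 / 1.321 ≈ 12400 km².

12400 km²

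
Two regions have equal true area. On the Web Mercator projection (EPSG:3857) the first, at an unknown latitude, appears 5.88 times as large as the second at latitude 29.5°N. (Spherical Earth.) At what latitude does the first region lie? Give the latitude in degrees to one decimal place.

On Mercator, (apparent₁)/(apparent₂) = sec²φ₁ / sec²φ₂ when true areas are equal.
cos²φ₂ / cos²φ₁ = 5.88  ⇒  cos φ₁ = cos 29.5° / √5.88 = 0.8704/2.425 = 0.3589.
φ₁ = arccos(0.3589) ≈ 69.0°.

69.0°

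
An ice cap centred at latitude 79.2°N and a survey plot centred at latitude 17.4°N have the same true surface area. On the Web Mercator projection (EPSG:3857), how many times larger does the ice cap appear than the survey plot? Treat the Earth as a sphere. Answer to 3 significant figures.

On Mercator, area is exaggerated by sec²φ = 1/cos²φ.
At 79.2°: sec²(79.2°) = 1/0.1874² = 28.48.
At 17.4°: sec²(17.4°) = 1/0.9542² = 1.098.
Ratio = 28.48/1.098 = cos²(17.4°)/cos²(79.2°) ≈ 25.9.

25.9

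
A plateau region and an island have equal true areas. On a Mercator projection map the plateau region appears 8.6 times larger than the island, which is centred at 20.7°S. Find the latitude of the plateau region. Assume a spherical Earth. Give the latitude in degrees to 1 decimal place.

71.4°

Mercator areal scale is sec²φ, so apparent-area ratio = sec²φ₁ / sec²φ₂ = cos²φ₂ / cos²φ₁.
cos²φ₂ / cos²φ₁ = 8.6  ⇒  cos φ₁ = cos 20.7° / √8.6 = 0.9354/2.933 = 0.3190.
φ₁ = arccos(0.3190) ≈ 71.4°.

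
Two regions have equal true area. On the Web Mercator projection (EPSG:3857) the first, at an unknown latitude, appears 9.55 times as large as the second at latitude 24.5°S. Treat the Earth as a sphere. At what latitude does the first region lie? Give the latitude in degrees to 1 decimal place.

72.9°

On Mercator, (apparent₁)/(apparent₂) = sec²φ₁ / sec²φ₂ when true areas are equal.
cos²φ₂ / cos²φ₁ = 9.55  ⇒  cos φ₁ = cos 24.5° / √9.55 = 0.9100/3.090 = 0.2945.
φ₁ = arccos(0.2945) ≈ 72.9°.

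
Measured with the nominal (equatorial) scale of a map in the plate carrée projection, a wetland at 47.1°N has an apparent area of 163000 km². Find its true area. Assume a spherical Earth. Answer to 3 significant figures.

111000 km²

Plate carrée maps x = Rλ, y = Rφ. The meridian scale is h = 1 and the parallel scale is k = 1/cos φ = sec φ.
Areal scale = h·k = 1 × sec φ; at 47.1°, h = 1.000, k = 1.469, so h·k = 1.469.
True area = apparent / (areal scale) = 163000 / 1.469 ≈ 111000 km².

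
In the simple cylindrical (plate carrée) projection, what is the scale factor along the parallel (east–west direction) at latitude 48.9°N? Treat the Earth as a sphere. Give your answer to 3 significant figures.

Plate carrée maps x = Rλ, y = Rφ. The meridian scale is h = 1 and the parallel scale is k = 1/cos φ = sec φ.
k = 1/cos 48.9° = 1/0.6574 = 1.521.

1.52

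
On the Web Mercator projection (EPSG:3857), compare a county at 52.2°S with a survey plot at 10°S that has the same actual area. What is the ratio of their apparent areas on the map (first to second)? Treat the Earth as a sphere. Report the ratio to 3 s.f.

Mercator areal scale is sec²φ.
At 52.2°: sec²(52.2°) = 1/0.6129² = 2.662.
At 10°: sec²(10°) = 1/0.9848² = 1.031.
Ratio = 2.662/1.031 = cos²(10°)/cos²(52.2°) ≈ 2.58.

2.58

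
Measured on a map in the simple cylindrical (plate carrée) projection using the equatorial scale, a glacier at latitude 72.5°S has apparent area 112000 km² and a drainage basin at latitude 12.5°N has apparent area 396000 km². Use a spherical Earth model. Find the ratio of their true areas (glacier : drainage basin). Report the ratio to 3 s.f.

0.0871

Plate carrée has h = 1 and k = sec φ, giving areal scale sec φ; true area = (apparent area) · cos φ.
True area of glacier: 112000 × cos(72.5°) = 112000 × 0.3007 = 33680 km².
True area of drainage basin: 396000 × cos(12.5°) = 396000 × 0.9763 = 386600 km².
Ratio = 33680 / 386600 ≈ 0.0871.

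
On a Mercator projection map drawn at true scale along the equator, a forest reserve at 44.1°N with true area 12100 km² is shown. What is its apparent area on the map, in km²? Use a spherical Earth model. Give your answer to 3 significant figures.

23500 km²

Mercator is conformal, so the point scale is isotropic: h = k = sec φ = 1/cos φ.
Areal scale = k² = sec²φ = 1/cos²(44.1°) = 1/0.7181² = 1.939.
Apparent area = 12100 × 1.939 ≈ 23500 km².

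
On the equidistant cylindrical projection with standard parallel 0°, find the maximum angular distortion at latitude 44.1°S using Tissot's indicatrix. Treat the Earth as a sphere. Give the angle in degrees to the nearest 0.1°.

18.9°

In the plate carrée (x = Rλ, y = Rφ), meridians are true-scale (h = 1) and parallels are stretched by k = sec φ.
At 44.1°: h = 1.000, k = 1.393; principal scales a = 1.393, b = 1.000.
sin(ω/2) = (a − b)/(a + b) = 0.3925/2.393 = 0.1641, so ω = 2 arcsin(0.1641) ≈ 18.9°.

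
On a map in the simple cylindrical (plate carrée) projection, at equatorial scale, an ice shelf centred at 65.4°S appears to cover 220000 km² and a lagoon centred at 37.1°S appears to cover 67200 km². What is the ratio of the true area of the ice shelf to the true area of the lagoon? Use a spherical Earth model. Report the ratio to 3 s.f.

On the plate carrée, areal scale = h·k = 1 × sec φ, so true area = apparent × cos φ.
True area of ice shelf: 220000 × cos(65.4°) = 220000 × 0.4163 = 91580 km².
True area of lagoon: 67200 × cos(37.1°) = 67200 × 0.7976 = 53600 km².
Ratio = 91580 / 53600 ≈ 1.71.

1.71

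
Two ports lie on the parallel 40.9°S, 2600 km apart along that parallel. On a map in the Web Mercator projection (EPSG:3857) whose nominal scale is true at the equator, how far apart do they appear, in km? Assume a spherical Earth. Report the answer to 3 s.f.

3440 km

Mercator is conformal, so the point scale is isotropic: h = k = sec φ = 1/cos φ.
Along the parallel, k = sec 40.9° = 1/0.7559 = 1.323.
Map distance = 2600 × 1.323 ≈ 3440 km.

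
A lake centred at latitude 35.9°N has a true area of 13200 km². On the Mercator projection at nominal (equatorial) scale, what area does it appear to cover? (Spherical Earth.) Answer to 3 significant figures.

For Mercator, h = k = sec φ (a conformal cylindrical projection has a single point scale, 1/cos φ).
Areal scale = k² = sec²φ = 1/cos²(35.9°) = 1/0.8100² = 1.524.
Apparent area = 13200 × 1.524 ≈ 20100 km².

20100 km²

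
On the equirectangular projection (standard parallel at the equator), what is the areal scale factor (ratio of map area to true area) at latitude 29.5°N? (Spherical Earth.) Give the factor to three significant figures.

1.15

In the plate carrée (x = Rλ, y = Rφ), meridians are true-scale (h = 1) and parallels are stretched by k = sec φ.
Areal scale = h·k = 1 × sec φ; at 29.5°, h = 1.000, k = 1.149, so h·k = 1.149.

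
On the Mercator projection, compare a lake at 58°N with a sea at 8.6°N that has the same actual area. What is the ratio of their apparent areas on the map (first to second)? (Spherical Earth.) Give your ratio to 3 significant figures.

Mercator areal scale is sec²φ.
At 58°: sec²(58°) = 1/0.5299² = 3.561.
At 8.6°: sec²(8.6°) = 1/0.9888² = 1.023.
Ratio = 3.561/1.023 = cos²(8.6°)/cos²(58°) ≈ 3.48.

3.48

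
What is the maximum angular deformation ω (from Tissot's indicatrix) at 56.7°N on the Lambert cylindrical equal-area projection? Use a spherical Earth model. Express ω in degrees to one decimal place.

64.9°

The Lambert cylindrical equal-area projection is the cylindrical equal-area projection with its standard parallel at the equator (φ₀ = 0). Cylindrical equal-area (φ₀ = 0°): h = cos φ / cos 0° along meridians, k = cos 0° / cos φ along parallels; h·k = 1.
At 56.7°: h = 0.5490, k = 1.821; principal scales a = 1.821, b = 0.5490.
sin(ω/2) = (a − b)/(a + b) = 1.272/2.370 = 0.5368, so ω = 2 arcsin(0.5368) ≈ 64.9°.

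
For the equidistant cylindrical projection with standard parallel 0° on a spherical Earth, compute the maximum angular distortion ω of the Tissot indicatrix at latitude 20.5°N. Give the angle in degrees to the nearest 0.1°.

For the equirectangular projection with φ₀ = 0 (plate carrée), h = 1 along meridians and k = sec φ along parallels.
At 20.5°: h = 1.000, k = 1.068; principal scales a = 1.068, b = 1.000.
sin(ω/2) = (a − b)/(a + b) = 0.06761/2.068 = 0.03270, so ω = 2 arcsin(0.03270) ≈ 3.7°.

3.7°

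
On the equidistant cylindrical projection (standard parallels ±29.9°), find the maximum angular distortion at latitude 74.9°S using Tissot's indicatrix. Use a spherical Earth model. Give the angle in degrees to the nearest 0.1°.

With standard parallel φ₀ = 29.9°, the equirectangular projection gives x = Rλ cos φ₀, y = Rφ, so h = 1 and k = cos 29.9° / cos φ.
At 74.9°: h = 1.000, k = 3.328; principal scales a = 3.328, b = 1.000.
sin(ω/2) = (a − b)/(a + b) = 2.328/4.328 = 0.5379, so ω = 2 arcsin(0.5379) ≈ 65.1°.

65.1°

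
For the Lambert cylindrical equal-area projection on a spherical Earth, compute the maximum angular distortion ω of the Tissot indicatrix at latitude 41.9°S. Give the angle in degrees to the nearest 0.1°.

33.4°

The Lambert cylindrical equal-area projection is the cylindrical equal-area projection with its standard parallel at the equator (φ₀ = 0). A cylindrical equal-area projection with standard parallel φ₀ has meridian scale h = cos φ / cos φ₀ and parallel scale k = cos φ₀ / cos φ (so areas are preserved, h·k = 1).
At 41.9°: h = 0.7443, k = 1.344; principal scales a = 1.344, b = 0.7443.
sin(ω/2) = (a − b)/(a + b) = 0.5992/2.088 = 0.2870, so ω = 2 arcsin(0.2870) ≈ 33.4°.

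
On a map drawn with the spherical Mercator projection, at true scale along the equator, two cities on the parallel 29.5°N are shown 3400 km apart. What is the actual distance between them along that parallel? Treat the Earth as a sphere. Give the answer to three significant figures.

The Mercator projection is conformal; its linear scale factor is the same in every direction and equals sec φ = 1/cos φ.
Along the parallel at 29.5°, map distances are exaggerated by k = sec 29.5° = 1.149.
True distance = 3400 / 1.149 = 3400 × cos 29.5° ≈ 2960 km.

2960 km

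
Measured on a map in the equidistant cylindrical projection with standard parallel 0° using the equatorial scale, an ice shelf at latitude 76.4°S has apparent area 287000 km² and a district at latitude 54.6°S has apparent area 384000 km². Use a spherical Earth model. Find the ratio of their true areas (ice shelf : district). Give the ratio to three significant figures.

0.303

Plate carrée has h = 1 and k = sec φ, giving areal scale sec φ; true area = (apparent area) · cos φ.
True area of ice shelf: 287000 × cos(76.4°) = 287000 × 0.2351 = 67490 km².
True area of district: 384000 × cos(54.6°) = 384000 × 0.5793 = 222400 km².
Ratio = 67490 / 222400 ≈ 0.303.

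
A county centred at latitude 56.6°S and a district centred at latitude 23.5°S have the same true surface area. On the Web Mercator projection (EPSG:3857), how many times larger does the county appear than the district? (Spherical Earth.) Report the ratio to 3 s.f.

2.78

Mercator areal scale is sec²φ.
At 56.6°: sec²(56.6°) = 1/0.5505² = 3.300.
At 23.5°: sec²(23.5°) = 1/0.9171² = 1.189.
Ratio = 3.300/1.189 = cos²(23.5°)/cos²(56.6°) ≈ 2.78.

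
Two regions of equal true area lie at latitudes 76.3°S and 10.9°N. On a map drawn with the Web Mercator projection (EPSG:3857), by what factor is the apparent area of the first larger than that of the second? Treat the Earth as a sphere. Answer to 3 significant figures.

Mercator is conformal with k = sec φ, so areal scale = k² = sec²φ.
At 76.3°: sec²(76.3°) = 1/0.2368² = 17.83.
At 10.9°: sec²(10.9°) = 1/0.9820² = 1.037.
Ratio = 17.83/1.037 = cos²(10.9°)/cos²(76.3°) ≈ 17.2.

17.2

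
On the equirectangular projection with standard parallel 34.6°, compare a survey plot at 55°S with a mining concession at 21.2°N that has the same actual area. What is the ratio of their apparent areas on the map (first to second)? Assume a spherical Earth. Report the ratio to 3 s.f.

With standard parallel φ₀ = 34.6°, the equirectangular projection gives x = Rλ cos φ₀, y = Rφ, so h = 1 and k = cos 34.6° / cos φ.
Areal scale at 55°: h·k = 1.000 × 1.435 = 1.435.
Areal scale at 21.2°: h·k = 1.000 × 0.8829 = 0.8829.
Ratio = 1.435/0.8829 ≈ 1.63.

1.63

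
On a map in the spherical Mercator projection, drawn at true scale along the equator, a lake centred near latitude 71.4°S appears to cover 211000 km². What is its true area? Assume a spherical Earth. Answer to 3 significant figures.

21500 km²

Mercator is conformal, so the point scale is isotropic: h = k = sec φ = 1/cos φ.
Areal scale = k² = sec²φ = 1/cos²(71.4°) = 1/0.3190² = 9.829.
True area = apparent / (areal scale) = 211000 / 9.829 ≈ 21500 km².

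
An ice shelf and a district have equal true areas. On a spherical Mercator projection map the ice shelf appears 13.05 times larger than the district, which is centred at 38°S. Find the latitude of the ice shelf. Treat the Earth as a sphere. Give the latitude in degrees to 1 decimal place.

77.4°

On Mercator, (apparent₁)/(apparent₂) = sec²φ₁ / sec²φ₂ when true areas are equal.
cos²φ₂ / cos²φ₁ = 13.05  ⇒  cos φ₁ = cos 38° / √13.05 = 0.7880/3.612 = 0.2181.
φ₁ = arccos(0.2181) ≈ 77.4°.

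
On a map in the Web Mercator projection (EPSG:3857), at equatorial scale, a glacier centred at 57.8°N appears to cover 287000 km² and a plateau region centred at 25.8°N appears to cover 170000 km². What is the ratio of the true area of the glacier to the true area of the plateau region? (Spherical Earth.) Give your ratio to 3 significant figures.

0.591

Since Mercator area scale is 1/cos²φ, the true area equals the apparent area multiplied by cos²φ.
True area of glacier: 287000 × cos²(57.8°) = 287000 × 0.2840 = 81500 km².
True area of plateau region: 170000 × cos²(25.8°) = 170000 × 0.8106 = 137800 km².
Ratio = 81500 / 137800 ≈ 0.591.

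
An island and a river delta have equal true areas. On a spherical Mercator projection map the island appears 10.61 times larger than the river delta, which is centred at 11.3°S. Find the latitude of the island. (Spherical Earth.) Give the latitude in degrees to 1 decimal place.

72.5°

Mercator areal scale is sec²φ, so apparent-area ratio = sec²φ₁ / sec²φ₂ = cos²φ₂ / cos²φ₁.
cos²φ₂ / cos²φ₁ = 10.61  ⇒  cos φ₁ = cos 11.3° / √10.61 = 0.9806/3.257 = 0.3011.
φ₁ = arccos(0.3011) ≈ 72.5°.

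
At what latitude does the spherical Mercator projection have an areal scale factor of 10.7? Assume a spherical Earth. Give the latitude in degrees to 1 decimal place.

72.2°

Mercator areal scale is sec²φ.
sec²φ = 10.7  ⇒  cos²φ = 0.09346  ⇒  cos φ = 0.3057.
φ = arccos(0.3057) ≈ 72.2°.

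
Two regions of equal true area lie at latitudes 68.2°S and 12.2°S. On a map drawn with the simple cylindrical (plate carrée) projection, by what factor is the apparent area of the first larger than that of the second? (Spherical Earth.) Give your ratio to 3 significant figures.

For the equirectangular projection with φ₀ = 0 (plate carrée), h = 1 along meridians and k = sec φ along parallels.
Areal scale at 68.2°: h·k = 1.000 × 2.693 = 2.693.
Areal scale at 12.2°: h·k = 1.000 × 1.023 = 1.023.
Ratio = 2.693/1.023 ≈ 2.63.

2.63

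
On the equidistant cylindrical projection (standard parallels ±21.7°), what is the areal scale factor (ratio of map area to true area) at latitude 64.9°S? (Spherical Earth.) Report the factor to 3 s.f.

2.19

In the equirectangular projection with standard parallel φ₀ = 21.7° (x = Rλ cos φ₀, y = Rφ), meridians are true-scale (h = 1) and the parallel scale is k = cos φ₀ / cos φ.
Areal scale = h·k = 1 × cos φ₀ / cos φ; at 64.9°, h = 1.000, k = 2.190, so h·k = 2.190.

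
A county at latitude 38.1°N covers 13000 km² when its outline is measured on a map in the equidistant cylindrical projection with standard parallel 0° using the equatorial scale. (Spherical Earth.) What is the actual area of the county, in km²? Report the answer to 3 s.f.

10200 km²

For the equirectangular projection with φ₀ = 0 (plate carrée), h = 1 along meridians and k = sec φ along parallels.
Areal scale = h·k = 1 × sec φ; at 38.1°, h = 1.000, k = 1.271, so h·k = 1.271.
True area = apparent / (areal scale) = 13000 / 1.271 ≈ 10200 km².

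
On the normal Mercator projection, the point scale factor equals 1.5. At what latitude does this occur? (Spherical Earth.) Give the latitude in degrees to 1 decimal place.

Mercator scale is k = sec φ = 1/cos φ.
1/cos φ = 1.5  ⇒  cos φ = 0.6667  ⇒  φ = arccos(0.6667) ≈ 48.2°.

48.2°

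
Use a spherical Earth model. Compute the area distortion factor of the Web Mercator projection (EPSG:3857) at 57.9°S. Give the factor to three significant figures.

For Mercator, h = k = sec φ (a conformal cylindrical projection has a single point scale, 1/cos φ).
Areal scale = k² = sec²φ = 1/cos²(57.9°) = 1/0.5314² = 3.541.

3.54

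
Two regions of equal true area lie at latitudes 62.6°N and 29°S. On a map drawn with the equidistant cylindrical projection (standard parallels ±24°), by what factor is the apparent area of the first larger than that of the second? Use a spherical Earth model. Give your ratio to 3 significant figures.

The equidistant cylindrical projection with φ₀ = 24° has h = 1 (meridians true) and k = cos φ₀ / cos φ along parallels.
Areal scale at 62.6°: h·k = 1.000 × 1.985 = 1.985.
Areal scale at 29°: h·k = 1.000 × 1.045 = 1.045.
Ratio = 1.985/1.045 ≈ 1.90.

1.90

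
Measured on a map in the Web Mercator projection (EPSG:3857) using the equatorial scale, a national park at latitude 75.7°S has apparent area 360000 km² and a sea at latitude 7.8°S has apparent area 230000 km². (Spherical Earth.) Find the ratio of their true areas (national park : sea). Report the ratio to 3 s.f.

0.0973

Since Mercator area scale is 1/cos²φ, the true area equals the apparent area multiplied by cos²φ.
True area of national park: 360000 × cos²(75.7°) = 360000 × 0.06101 = 21960 km².
True area of sea: 230000 × cos²(7.8°) = 230000 × 0.9816 = 225800 km².
Ratio = 21960 / 225800 ≈ 0.0973.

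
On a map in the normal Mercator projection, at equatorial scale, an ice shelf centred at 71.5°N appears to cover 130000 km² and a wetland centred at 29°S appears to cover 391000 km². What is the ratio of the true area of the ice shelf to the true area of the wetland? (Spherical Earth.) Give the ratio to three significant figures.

0.0438

Mercator's areal exaggeration is sec²φ; hence true area = (apparent area) · cos²φ.
True area of ice shelf: 130000 × cos²(71.5°) = 130000 × 0.1007 = 13090 km².
True area of wetland: 391000 × cos²(29°) = 391000 × 0.7650 = 299100 km².
Ratio = 13090 / 299100 ≈ 0.0438.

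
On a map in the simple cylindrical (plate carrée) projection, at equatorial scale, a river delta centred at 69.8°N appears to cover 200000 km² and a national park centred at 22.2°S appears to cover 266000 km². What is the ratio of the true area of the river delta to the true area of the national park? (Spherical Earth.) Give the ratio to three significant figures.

On the plate carrée, areal scale = h·k = 1 × sec φ, so true area = apparent × cos φ.
True area of river delta: 200000 × cos(69.8°) = 200000 × 0.3453 = 69060 km².
True area of national park: 266000 × cos(22.2°) = 266000 × 0.9259 = 246300 km².
Ratio = 69060 / 246300 ≈ 0.280.

0.280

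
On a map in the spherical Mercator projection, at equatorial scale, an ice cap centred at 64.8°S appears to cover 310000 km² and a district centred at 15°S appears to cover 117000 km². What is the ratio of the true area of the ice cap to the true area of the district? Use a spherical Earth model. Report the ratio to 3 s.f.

0.515

On Mercator the areal scale is sec²φ, so true area = apparent × cos²φ.
True area of ice cap: 310000 × cos²(64.8°) = 310000 × 0.1813 = 56200 km².
True area of district: 117000 × cos²(15°) = 117000 × 0.9330 = 109200 km².
Ratio = 56200 / 109200 ≈ 0.515.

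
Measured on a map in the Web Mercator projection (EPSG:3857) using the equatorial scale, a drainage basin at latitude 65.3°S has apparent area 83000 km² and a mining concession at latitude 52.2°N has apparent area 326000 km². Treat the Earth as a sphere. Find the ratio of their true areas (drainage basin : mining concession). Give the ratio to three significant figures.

0.118

Since Mercator area scale is 1/cos²φ, the true area equals the apparent area multiplied by cos²φ.
True area of drainage basin: 83000 × cos²(65.3°) = 83000 × 0.1746 = 14490 km².
True area of mining concession: 326000 × cos²(52.2°) = 326000 × 0.3757 = 122500 km².
Ratio = 14490 / 122500 ≈ 0.118.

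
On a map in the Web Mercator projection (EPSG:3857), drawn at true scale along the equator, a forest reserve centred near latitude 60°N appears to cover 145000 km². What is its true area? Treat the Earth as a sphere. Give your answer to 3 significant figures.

For Mercator, h = k = sec φ (a conformal cylindrical projection has a single point scale, 1/cos φ).
Areal scale = k² = sec²φ = 1/cos²(60°) = 1/0.5000² = 4.000.
True area = apparent / (areal scale) = 145000 / 4.000 ≈ 36300 km².

36300 km²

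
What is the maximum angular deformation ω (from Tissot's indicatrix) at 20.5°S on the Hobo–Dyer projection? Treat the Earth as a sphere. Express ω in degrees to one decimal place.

18.9°

The Hobo–Dyer projection is cylindrical equal-area with φ₀ = 37.5°. Cylindrical equal-area (φ₀ = 37.5°): h = cos φ / cos 37.5° along meridians, k = cos 37.5° / cos φ along parallels; h·k = 1.
At 20.5°: h = 1.181, k = 0.8470; principal scales a = 1.181, b = 0.8470.
sin(ω/2) = (a − b)/(a + b) = 0.3337/2.028 = 0.1646, so ω = 2 arcsin(0.1646) ≈ 18.9°.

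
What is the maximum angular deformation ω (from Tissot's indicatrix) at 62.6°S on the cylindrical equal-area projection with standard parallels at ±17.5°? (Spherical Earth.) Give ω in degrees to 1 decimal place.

77.0°

A cylindrical equal-area projection with standard parallel φ₀ has meridian scale h = cos φ / cos φ₀ and parallel scale k = cos φ₀ / cos φ (so areas are preserved, h·k = 1).
At 62.6°: h = 0.4825, k = 2.072; principal scales a = 2.072, b = 0.4825.
sin(ω/2) = (a − b)/(a + b) = 1.590/2.555 = 0.6223, so ω = 2 arcsin(0.6223) ≈ 77.0°.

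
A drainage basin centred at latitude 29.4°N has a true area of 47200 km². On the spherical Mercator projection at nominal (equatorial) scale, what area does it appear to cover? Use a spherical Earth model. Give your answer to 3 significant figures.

The Mercator projection is conformal; its linear scale factor is the same in every direction and equals sec φ = 1/cos φ.
Areal scale = k² = sec²φ = 1/cos²(29.4°) = 1/0.8712² = 1.317.
Apparent area = 47200 × 1.317 ≈ 62200 km².

62200 km²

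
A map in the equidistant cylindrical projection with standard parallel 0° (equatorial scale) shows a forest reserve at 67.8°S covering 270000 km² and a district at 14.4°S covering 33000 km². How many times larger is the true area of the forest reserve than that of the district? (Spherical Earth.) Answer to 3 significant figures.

Plate carrée has h = 1 and k = sec φ, giving areal scale sec φ; true area = (apparent area) · cos φ.
True area of forest reserve: 270000 × cos(67.8°) = 270000 × 0.3778 = 102000 km².
True area of district: 33000 × cos(14.4°) = 33000 × 0.9686 = 31960 km².
Ratio = 102000 / 31960 ≈ 3.19.

3.19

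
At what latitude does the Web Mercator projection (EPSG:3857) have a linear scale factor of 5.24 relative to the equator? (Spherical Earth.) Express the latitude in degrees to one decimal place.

Mercator scale is k = sec φ = 1/cos φ.
1/cos φ = 5.24  ⇒  cos φ = 0.1908  ⇒  φ = arccos(0.1908) ≈ 79.0°.

79.0°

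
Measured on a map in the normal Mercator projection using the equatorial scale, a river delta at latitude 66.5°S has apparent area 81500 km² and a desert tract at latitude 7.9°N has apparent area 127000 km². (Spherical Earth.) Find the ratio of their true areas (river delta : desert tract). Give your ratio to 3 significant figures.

Mercator's areal exaggeration is sec²φ; hence true area = (apparent area) · cos²φ.
True area of river delta: 81500 × cos²(66.5°) = 81500 × 0.1590 = 12960 km².
True area of desert tract: 127000 × cos²(7.9°) = 127000 × 0.9811 = 124600 km².
Ratio = 12960 / 124600 ≈ 0.104.

0.104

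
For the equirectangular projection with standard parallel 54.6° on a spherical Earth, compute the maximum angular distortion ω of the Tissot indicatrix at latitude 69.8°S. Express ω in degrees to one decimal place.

29.3°

In the equirectangular projection with standard parallel φ₀ = 54.6° (x = Rλ cos φ₀, y = Rφ), meridians are true-scale (h = 1) and the parallel scale is k = cos φ₀ / cos φ.
At 69.8°: h = 1.000, k = 1.678; principal scales a = 1.678, b = 1.000.
sin(ω/2) = (a − b)/(a + b) = 0.6776/2.678 = 0.2531, so ω = 2 arcsin(0.2531) ≈ 29.3°.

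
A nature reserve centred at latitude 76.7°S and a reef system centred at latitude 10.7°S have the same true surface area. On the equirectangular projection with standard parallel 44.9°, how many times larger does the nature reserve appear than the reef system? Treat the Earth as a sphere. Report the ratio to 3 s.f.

In the equirectangular projection with standard parallel φ₀ = 44.9° (x = Rλ cos φ₀, y = Rφ), meridians are true-scale (h = 1) and the parallel scale is k = cos φ₀ / cos φ.
Areal scale at 76.7°: h·k = 1.000 × 3.079 = 3.079.
Areal scale at 10.7°: h·k = 1.000 × 0.7209 = 0.7209.
Ratio = 3.079/0.7209 ≈ 4.27.

4.27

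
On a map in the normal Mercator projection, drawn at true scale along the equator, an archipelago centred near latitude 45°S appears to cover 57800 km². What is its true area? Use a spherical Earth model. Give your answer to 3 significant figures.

28900 km²

The Mercator projection is conformal; its linear scale factor is the same in every direction and equals sec φ = 1/cos φ.
Areal scale = k² = sec²φ = 1/cos²(45°) = 1/0.7071² = 2.000.
True area = apparent / (areal scale) = 57800 / 2.000 ≈ 28900 km².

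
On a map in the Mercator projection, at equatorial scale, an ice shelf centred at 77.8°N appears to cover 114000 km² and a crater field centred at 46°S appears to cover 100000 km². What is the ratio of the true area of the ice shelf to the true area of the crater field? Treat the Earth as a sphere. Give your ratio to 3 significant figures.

0.106

Since Mercator area scale is 1/cos²φ, the true area equals the apparent area multiplied by cos²φ.
True area of ice shelf: 114000 × cos²(77.8°) = 114000 × 0.04466 = 5091 km².
True area of crater field: 100000 × cos²(46°) = 100000 × 0.4826 = 48260 km².
Ratio = 5091 / 48260 ≈ 0.106.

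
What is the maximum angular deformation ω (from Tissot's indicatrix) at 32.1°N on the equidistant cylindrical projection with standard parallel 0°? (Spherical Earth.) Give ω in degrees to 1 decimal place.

Plate carrée maps x = Rλ, y = Rφ. The meridian scale is h = 1 and the parallel scale is k = 1/cos φ = sec φ.
At 32.1°: h = 1.000, k = 1.180; principal scales a = 1.180, b = 1.000.
sin(ω/2) = (a − b)/(a + b) = 0.1805/2.180 = 0.08277, so ω = 2 arcsin(0.08277) ≈ 9.5°.

9.5°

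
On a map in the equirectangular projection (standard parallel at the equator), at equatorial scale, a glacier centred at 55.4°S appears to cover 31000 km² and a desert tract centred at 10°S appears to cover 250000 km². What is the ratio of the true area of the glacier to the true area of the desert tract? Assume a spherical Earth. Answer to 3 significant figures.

Plate carrée has h = 1 and k = sec φ, giving areal scale sec φ; true area = (apparent area) · cos φ.
True area of glacier: 31000 × cos(55.4°) = 31000 × 0.5678 = 17600 km².
True area of desert tract: 250000 × cos(10°) = 250000 × 0.9848 = 246200 km².
Ratio = 17600 / 246200 ≈ 0.0715.

0.0715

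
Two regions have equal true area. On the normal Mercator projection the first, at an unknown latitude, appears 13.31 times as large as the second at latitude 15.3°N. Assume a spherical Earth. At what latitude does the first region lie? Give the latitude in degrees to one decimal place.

74.7°

For equal true areas on Mercator, apparent areas scale as sec²φ, so the ratio is cos²φ₂ / cos²φ₁.
cos²φ₂ / cos²φ₁ = 13.31  ⇒  cos φ₁ = cos 15.3° / √13.31 = 0.9646/3.648 = 0.2644.
φ₁ = arccos(0.2644) ≈ 74.7°.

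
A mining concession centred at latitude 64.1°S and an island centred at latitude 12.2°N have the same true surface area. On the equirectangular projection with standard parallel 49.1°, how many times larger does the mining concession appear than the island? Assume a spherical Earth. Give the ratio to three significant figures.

In the equirectangular projection with standard parallel φ₀ = 49.1° (x = Rλ cos φ₀, y = Rφ), meridians are true-scale (h = 1) and the parallel scale is k = cos φ₀ / cos φ.
Areal scale at 64.1°: h·k = 1.000 × 1.499 = 1.499.
Areal scale at 12.2°: h·k = 1.000 × 0.6699 = 0.6699.
Ratio = 1.499/0.6699 ≈ 2.24.

2.24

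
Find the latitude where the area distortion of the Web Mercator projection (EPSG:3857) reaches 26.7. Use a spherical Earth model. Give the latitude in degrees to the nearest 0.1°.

78.8°

Mercator areal scale is sec²φ.
sec²φ = 26.7  ⇒  cos²φ = 0.03745  ⇒  cos φ = 0.1935.
φ = arccos(0.1935) ≈ 78.8°.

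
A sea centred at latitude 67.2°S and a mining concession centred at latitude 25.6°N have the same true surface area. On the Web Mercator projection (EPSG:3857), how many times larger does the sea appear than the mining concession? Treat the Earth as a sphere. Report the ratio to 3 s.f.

Mercator is conformal with k = sec φ, so areal scale = k² = sec²φ.
At 67.2°: sec²(67.2°) = 1/0.3875² = 6.659.
At 25.6°: sec²(25.6°) = 1/0.9018² = 1.230.
Ratio = 6.659/1.230 = cos²(25.6°)/cos²(67.2°) ≈ 5.42.

5.42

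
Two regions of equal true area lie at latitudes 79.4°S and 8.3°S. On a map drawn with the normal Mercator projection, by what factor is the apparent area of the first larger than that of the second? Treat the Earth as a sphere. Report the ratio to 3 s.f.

28.9

On Mercator, area is exaggerated by sec²φ = 1/cos²φ.
At 79.4°: sec²(79.4°) = 1/0.1840² = 29.55.
At 8.3°: sec²(8.3°) = 1/0.9895² = 1.021.
Ratio = 29.55/1.021 = cos²(8.3°)/cos²(79.4°) ≈ 28.9.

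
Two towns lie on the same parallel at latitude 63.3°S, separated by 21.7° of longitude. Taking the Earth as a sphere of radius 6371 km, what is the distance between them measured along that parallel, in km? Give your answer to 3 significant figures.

1080 km

Arc length along a parallel = R cos φ · Δλ (with Δλ in radians).
= 6371 × cos 63.3° × (21.7° × π/180) = 6371 × 0.4493 × 0.3787 ≈ 1080 km.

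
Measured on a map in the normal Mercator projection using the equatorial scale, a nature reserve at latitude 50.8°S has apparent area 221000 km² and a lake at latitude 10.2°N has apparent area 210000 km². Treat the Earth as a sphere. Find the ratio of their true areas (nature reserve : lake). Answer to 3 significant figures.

0.434

Since Mercator area scale is 1/cos²φ, the true area equals the apparent area multiplied by cos²φ.
True area of nature reserve: 221000 × cos²(50.8°) = 221000 × 0.3995 = 88280 km².
True area of lake: 210000 × cos²(10.2°) = 210000 × 0.9686 = 203400 km².
Ratio = 88280 / 203400 ≈ 0.434.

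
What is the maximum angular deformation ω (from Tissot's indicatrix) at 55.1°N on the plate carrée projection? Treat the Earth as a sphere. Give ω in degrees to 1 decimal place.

31.6°

In the plate carrée (x = Rλ, y = Rφ), meridians are true-scale (h = 1) and parallels are stretched by k = sec φ.
At 55.1°: h = 1.000, k = 1.748; principal scales a = 1.748, b = 1.000.
sin(ω/2) = (a − b)/(a + b) = 0.7478/2.748 = 0.2721, so ω = 2 arcsin(0.2721) ≈ 31.6°.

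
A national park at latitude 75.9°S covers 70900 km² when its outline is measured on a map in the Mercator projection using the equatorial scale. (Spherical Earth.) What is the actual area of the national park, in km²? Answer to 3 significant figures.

The Mercator projection is conformal; its linear scale factor is the same in every direction and equals sec φ = 1/cos φ.
Areal scale = k² = sec²φ = 1/cos²(75.9°) = 1/0.2436² = 16.85.
True area = apparent / (areal scale) = 70900 / 16.85 ≈ 4210 km².

4210 km²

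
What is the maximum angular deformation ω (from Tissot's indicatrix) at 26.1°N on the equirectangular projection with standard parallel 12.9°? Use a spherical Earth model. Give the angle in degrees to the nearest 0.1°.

4.7°

The equidistant cylindrical projection with φ₀ = 12.9° has h = 1 (meridians true) and k = cos φ₀ / cos φ along parallels.
At 26.1°: h = 1.000, k = 1.085; principal scales a = 1.085, b = 1.000.
sin(ω/2) = (a − b)/(a + b) = 0.08545/2.085 = 0.04097, so ω = 2 arcsin(0.04097) ≈ 4.7°.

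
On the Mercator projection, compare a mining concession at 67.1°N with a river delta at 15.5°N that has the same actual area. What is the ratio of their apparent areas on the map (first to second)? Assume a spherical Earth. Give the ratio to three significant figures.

Mercator areal scale is sec²φ.
At 67.1°: sec²(67.1°) = 1/0.3891² = 6.604.
At 15.5°: sec²(15.5°) = 1/0.9636² = 1.077.
Ratio = 6.604/1.077 = cos²(15.5°)/cos²(67.1°) ≈ 6.13.

6.13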